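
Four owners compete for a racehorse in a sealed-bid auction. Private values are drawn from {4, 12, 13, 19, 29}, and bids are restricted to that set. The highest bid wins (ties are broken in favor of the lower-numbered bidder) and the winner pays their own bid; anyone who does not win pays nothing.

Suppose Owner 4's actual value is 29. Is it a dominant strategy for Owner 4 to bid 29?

Consider the case where Owner 1 bids 4, Owner 2 bids 4 and Owner 3 bids 4.
Truthful bid 29: wins, pays 29, utility 29 - 29 = 0.
Bid 12 instead: wins, pays 12, utility 29 - 12 = 17.
Since 17 > 0, bidding 12 is strictly better here, so truthful bidding is not dominant.

No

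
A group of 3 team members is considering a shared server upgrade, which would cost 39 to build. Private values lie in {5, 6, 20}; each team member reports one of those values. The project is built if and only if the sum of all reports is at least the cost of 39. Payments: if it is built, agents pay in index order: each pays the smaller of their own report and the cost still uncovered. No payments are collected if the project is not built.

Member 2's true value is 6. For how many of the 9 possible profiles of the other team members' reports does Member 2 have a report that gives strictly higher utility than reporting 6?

Others report (20, 20): truth gives 0; report 5 gives 1 > 0. Violating.
Others report (5, 5): truth gives 0; no alternative beats it.
Others report (5, 6): truth gives 0; no alternative beats it.
(Checking all 9 profiles: 1 has a profitable deviation, 8 do not.)

1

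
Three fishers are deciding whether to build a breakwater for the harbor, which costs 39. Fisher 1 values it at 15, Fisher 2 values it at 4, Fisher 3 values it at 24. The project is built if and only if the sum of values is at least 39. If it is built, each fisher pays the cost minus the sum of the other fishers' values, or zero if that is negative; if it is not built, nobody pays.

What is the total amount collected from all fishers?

31

Total value 43 ≥ cost 39, so it is built.
Fisher 1: others sum to 28; max(0, 39 - 28) = 11.
Fisher 2: others sum to 39; max(0, 39 - 39) = 0.
Fisher 3: others sum to 19; max(0, 39 - 19) = 20.
Total collected = 11 + 0 + 20 = 31.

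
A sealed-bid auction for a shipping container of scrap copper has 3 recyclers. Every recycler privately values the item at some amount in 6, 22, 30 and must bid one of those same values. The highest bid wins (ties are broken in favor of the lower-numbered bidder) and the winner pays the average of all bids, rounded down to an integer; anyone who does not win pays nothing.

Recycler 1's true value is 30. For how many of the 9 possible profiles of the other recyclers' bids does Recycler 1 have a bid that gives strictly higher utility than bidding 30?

4

Others bid (6, 6): truth gives 16; bid 6 gives 24 > 16. Violating.
Others bid (6, 22): truth gives 11; bid 22 gives 14 > 11. Violating.
Others bid (22, 6): truth gives 11; bid 22 gives 14 > 11. Violating.
Others bid (22, 22): truth gives 6; bid 22 gives 8 > 6. Violating.
Others bid (6, 30): truth gives 8; no alternative beats it.
Others bid (22, 30): truth gives 3; no alternative beats it.
(Checking all 9 profiles: 4 have a profitable deviation, 5 do not.)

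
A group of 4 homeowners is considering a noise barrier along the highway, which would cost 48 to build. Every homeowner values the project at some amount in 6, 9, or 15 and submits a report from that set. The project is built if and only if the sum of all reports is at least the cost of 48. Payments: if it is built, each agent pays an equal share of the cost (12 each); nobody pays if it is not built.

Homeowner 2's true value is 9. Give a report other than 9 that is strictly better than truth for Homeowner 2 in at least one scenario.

6

Suppose Homeowner 1 reports 9, Homeowner 3 reports 15 and Homeowner 4 reports 15.
Report 9: project built, pays 12, utility 9 - 12 = -3.
Report 6: project not built, utility 0.
So reporting 6 beats truth here (0 > -3).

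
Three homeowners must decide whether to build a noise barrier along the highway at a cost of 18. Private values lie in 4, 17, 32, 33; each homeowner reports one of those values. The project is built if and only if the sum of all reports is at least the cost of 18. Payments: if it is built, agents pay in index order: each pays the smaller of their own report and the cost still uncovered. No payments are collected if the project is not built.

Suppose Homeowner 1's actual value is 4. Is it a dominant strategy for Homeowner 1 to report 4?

Yes

Check each profile of the others' reports and compare truth against every alternative report.
Others report (4, 4): truth gives 0, best alternative gives -13.
Others report (4, 17): truth gives 0, best alternative gives -13.
Others report (4, 32): truth gives 0, best alternative gives -13.
Others report (4, 33): truth gives 0, best alternative gives -13.
Others report (17, 4): truth gives 0, best alternative gives -13.
Others report (17, 17): truth gives 0, best alternative gives -13.
(Remaining 10 profiles checked similarly; truth is weakly best in each.)
In every case the truthful report is at least as good as any alternative, so it is a dominant strategy.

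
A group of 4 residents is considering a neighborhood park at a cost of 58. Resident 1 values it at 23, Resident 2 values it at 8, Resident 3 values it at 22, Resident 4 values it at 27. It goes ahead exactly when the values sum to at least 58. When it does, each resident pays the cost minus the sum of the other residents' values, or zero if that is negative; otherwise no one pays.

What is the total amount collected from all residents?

Total value 80 ≥ cost 58, so it is built.
Resident 1: others sum to 57; max(0, 58 - 57) = 1.
Resident 2: others sum to 72; max(0, 58 - 72) = 0.
Resident 3: others sum to 58; max(0, 58 - 58) = 0.
Resident 4: others sum to 53; max(0, 58 - 53) = 5.
Total collected = 1 + 0 + 0 + 5 = 6.

6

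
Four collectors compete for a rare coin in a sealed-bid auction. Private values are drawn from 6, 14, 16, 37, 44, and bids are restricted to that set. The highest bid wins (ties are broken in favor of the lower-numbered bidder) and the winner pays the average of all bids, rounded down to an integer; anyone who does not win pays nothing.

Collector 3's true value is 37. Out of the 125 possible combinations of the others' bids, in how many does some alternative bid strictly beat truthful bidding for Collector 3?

54

Others bid (6, 6, 6): truth gives 24; bid 14 gives 29 > 24. Violating.
Others bid (6, 6, 14): truth gives 22; bid 14 gives 27 > 22. Violating.
Others bid (6, 6, 16): truth gives 21; bid 16 gives 26 > 21. Violating.
Others bid (6, 6, 44): truth gives 0; bid 44 gives 12 > 0. Violating.
Others bid (6, 6, 37): truth gives 16; no alternative beats it.
Others bid (6, 14, 37): truth gives 14; no alternative beats it.
(Checking all 125 profiles: 54 have a profitable deviation, 71 do not.)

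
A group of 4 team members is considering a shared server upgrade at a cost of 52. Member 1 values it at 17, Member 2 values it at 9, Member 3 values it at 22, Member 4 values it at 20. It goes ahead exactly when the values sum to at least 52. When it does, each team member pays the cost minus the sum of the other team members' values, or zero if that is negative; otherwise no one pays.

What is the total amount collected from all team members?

11

Total value 68 ≥ cost 52, so it is built.
Member 1: others sum to 51; max(0, 52 - 51) = 1.
Member 2: others sum to 59; max(0, 52 - 59) = 0.
Member 3: others sum to 46; max(0, 52 - 46) = 6.
Member 4: others sum to 48; max(0, 52 - 48) = 4.
Total collected = 1 + 0 + 6 + 4 = 11.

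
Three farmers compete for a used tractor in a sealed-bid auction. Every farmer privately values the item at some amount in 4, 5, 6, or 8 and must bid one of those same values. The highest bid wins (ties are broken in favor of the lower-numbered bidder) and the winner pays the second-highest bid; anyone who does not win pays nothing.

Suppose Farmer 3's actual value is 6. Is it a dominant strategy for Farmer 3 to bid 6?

Yes

Check each profile of the others' bids and compare truth against every alternative bid.
Others bid (4, 4): truth gives 2, best alternative gives 2.
Others bid (4, 5): truth gives 1, best alternative gives 1.
Others bid (5, 4): truth gives 1, best alternative gives 1.
Others bid (5, 5): truth gives 1, best alternative gives 1.
Others bid (4, 6): truth gives 0, best alternative gives 0.
Others bid (4, 8): truth gives 0, best alternative gives 0.
(Remaining 10 profiles checked similarly; truth is weakly best in each.)
In every case the truthful bid is at least as good as any alternative, so it is a dominant strategy.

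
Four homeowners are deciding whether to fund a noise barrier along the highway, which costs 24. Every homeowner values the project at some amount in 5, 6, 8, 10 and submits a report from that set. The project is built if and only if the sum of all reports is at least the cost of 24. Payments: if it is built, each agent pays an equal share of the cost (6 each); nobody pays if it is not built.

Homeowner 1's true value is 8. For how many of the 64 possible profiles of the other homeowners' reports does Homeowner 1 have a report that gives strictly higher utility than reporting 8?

1

Others report (5, 5, 5): truth gives 0; report 10 gives 2 > 0. Violating.
Others report (5, 5, 6): truth gives 2; no alternative beats it.
Others report (5, 5, 8): truth gives 2; no alternative beats it.
(Checking all 64 profiles: 1 has a profitable deviation, 63 do not.)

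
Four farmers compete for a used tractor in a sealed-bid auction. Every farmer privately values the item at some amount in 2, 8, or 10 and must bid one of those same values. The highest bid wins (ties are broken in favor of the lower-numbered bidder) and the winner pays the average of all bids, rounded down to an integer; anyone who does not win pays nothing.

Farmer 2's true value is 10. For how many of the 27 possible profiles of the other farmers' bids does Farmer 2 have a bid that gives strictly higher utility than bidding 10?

2

Others bid (2, 2, 2): truth gives 6; bid 8 gives 7 > 6. Violating.
Others bid (2, 8, 8): truth gives 3; bid 8 gives 4 > 3. Violating.
Others bid (2, 2, 8): truth gives 5; no alternative beats it.
Others bid (2, 2, 10): truth gives 4; no alternative beats it.
(Checking all 27 profiles: 2 have a profitable deviation, 25 do not.)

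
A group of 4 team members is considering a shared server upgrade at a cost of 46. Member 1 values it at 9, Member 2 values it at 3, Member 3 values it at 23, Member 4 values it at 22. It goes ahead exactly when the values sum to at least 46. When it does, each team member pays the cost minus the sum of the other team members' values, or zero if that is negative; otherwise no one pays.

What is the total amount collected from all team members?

23

Total value 57 ≥ cost 46, so it is built.
Member 1: others sum to 48; max(0, 46 - 48) = 0.
Member 2: others sum to 54; max(0, 46 - 54) = 0.
Member 3: others sum to 34; max(0, 46 - 34) = 12.
Member 4: others sum to 35; max(0, 46 - 35) = 11.
Total collected = 0 + 0 + 12 + 11 = 23.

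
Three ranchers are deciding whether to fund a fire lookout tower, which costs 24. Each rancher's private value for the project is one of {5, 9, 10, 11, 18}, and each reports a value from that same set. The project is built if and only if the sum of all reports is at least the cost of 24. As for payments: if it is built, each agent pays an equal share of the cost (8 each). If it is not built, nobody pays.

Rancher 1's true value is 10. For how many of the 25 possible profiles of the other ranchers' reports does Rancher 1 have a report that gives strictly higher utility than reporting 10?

Others report (5, 5): truth gives 0; report 18 gives 2 > 0. Violating.
Others report (5, 9): truth gives 2; no alternative beats it.
Others report (5, 10): truth gives 2; no alternative beats it.
(Checking all 25 profiles: 1 has a profitable deviation, 24 do not.)

1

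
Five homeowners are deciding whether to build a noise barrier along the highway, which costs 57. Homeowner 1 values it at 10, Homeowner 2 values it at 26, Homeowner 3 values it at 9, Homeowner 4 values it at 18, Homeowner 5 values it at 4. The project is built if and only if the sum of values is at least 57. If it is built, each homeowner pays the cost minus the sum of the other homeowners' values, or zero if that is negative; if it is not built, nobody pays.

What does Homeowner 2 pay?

Total value 67 ≥ cost 57, so the project is built.
The other homeowners' values sum to 41.
Cost minus that sum is 57 - 41 = 16.

16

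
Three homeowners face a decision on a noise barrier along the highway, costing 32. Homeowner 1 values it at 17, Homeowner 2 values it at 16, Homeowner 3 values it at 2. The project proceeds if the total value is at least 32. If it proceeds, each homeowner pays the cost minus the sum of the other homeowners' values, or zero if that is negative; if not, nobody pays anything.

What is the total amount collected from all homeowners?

Total value 35 ≥ cost 32, so it is built.
Homeowner 1: others sum to 18; max(0, 32 - 18) = 14.
Homeowner 2: others sum to 19; max(0, 32 - 19) = 13.
Homeowner 3: others sum to 33; max(0, 32 - 33) = 0.
Total collected = 14 + 13 + 0 = 27.

27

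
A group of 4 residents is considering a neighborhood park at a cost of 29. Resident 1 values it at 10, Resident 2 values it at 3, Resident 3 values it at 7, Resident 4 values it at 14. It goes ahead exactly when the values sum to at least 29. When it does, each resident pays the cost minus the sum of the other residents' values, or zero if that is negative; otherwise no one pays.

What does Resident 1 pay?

5

Total value 34 ≥ cost 29, so the project is built.
The other residents' values sum to 24.
Cost minus that sum is 29 - 24 = 5.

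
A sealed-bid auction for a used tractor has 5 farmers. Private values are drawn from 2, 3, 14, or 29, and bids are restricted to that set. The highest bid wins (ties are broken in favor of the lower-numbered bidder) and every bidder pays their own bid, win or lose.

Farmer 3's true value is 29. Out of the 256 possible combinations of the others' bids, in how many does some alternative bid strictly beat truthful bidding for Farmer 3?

Others bid (2, 2, 2, 2): truth gives 0; bid 3 gives 26 > 0. Violating.
Others bid (2, 2, 2, 3): truth gives 0; bid 3 gives 26 > 0. Violating.
Others bid (2, 2, 2, 14): truth gives 0; bid 14 gives 15 > 0. Violating.
Others bid (2, 2, 3, 2): truth gives 0; bid 3 gives 26 > 0. Violating.
Others bid (2, 2, 2, 29): truth gives 0; no alternative beats it.
Others bid (2, 2, 3, 29): truth gives 0; no alternative beats it.
(Checking all 256 profiles: 148 have a profitable deviation, 108 do not.)

148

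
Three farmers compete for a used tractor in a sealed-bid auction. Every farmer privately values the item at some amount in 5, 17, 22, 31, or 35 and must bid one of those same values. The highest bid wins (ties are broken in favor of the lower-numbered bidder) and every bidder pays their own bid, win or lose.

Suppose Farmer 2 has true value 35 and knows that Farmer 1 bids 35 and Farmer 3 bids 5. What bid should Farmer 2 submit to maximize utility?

Bid 5: loses but pays 5, utility -5.
Bid 17: loses but pays 17, utility -17.
Bid 22: loses but pays 22, utility -22.
Bid 31: loses but pays 31, utility -31.
Bid 35: loses but pays 35, utility -35.
The best choice is 5 with utility -5.

5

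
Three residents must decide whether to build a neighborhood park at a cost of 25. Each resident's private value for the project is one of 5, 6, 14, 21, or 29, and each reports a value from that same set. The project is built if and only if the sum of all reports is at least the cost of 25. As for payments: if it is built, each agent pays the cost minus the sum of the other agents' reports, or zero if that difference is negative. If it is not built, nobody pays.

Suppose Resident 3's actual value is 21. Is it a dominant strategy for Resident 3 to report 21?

Yes

Check each profile of the others' reports and compare truth against every alternative report.
Others report (5, 21): truth gives 21, best alternative gives 21.
Others report (5, 29): truth gives 21, best alternative gives 21.
Others report (6, 21): truth gives 21, best alternative gives 21.
Others report (6, 29): truth gives 21, best alternative gives 21.
Others report (14, 14): truth gives 21, best alternative gives 21.
Others report (14, 21): truth gives 21, best alternative gives 21.
(Remaining 19 profiles checked similarly; truth is weakly best in each.)
In every case the truthful report is at least as good as any alternative, so it is a dominant strategy.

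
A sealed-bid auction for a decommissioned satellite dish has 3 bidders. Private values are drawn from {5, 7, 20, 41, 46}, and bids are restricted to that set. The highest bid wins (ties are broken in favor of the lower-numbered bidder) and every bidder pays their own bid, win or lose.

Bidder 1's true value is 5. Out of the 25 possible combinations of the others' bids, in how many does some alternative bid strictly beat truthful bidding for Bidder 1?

Others bid (5, 7): truth gives -5; bid 7 gives -2 > -5. Violating.
Others bid (7, 5): truth gives -5; bid 7 gives -2 > -5. Violating.
Others bid (7, 7): truth gives -5; bid 7 gives -2 > -5. Violating.
Others bid (5, 5): truth gives 0; no alternative beats it.
Others bid (5, 20): truth gives -5; no alternative beats it.
(Checking all 25 profiles: 3 have a profitable deviation, 22 do not.)

3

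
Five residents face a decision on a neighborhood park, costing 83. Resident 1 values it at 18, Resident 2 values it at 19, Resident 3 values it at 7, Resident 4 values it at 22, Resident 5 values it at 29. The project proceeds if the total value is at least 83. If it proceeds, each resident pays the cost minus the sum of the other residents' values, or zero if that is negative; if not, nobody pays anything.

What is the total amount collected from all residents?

Total value 95 ≥ cost 83, so it is built.
Resident 1: others sum to 77; max(0, 83 - 77) = 6.
Resident 2: others sum to 76; max(0, 83 - 76) = 7.
Resident 3: others sum to 88; max(0, 83 - 88) = 0.
Resident 4: others sum to 73; max(0, 83 - 73) = 10.
Resident 5: others sum to 66; max(0, 83 - 66) = 17.
Total collected = 6 + 7 + 0 + 10 + 17 = 40.

40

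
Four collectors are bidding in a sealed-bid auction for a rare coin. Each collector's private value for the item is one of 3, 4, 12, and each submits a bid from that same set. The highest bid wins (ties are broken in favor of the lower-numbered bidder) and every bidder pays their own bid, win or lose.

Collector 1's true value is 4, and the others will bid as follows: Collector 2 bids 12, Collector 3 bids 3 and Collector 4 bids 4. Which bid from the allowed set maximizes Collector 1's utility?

Bid 3: loses but pays 3, utility -3.
Bid 4: loses but pays 4, utility -4.
Bid 12: wins, pays 12, utility 4 - 12 = -8.
The best choice is 3 with utility -3.

3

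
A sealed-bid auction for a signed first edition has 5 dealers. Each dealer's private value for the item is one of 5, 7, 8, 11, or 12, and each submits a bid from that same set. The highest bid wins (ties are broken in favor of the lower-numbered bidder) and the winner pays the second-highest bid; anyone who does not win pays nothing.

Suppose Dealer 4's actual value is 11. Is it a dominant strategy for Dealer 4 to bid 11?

Yes

Check each profile of the others' bids and compare truth against every alternative bid.
Others bid (5, 5, 5, 5): truth gives 6, best alternative gives 6.
Others bid (5, 5, 5, 7): truth gives 4, best alternative gives 4.
Others bid (5, 5, 7, 5): truth gives 4, best alternative gives 4.
Others bid (5, 5, 7, 7): truth gives 4, best alternative gives 4.
Others bid (5, 7, 5, 5): truth gives 4, best alternative gives 4.
Others bid (5, 7, 5, 7): truth gives 4, best alternative gives 4.
(Remaining 619 profiles checked similarly; truth is weakly best in each.)
In every case the truthful bid is at least as good as any alternative, so it is a dominant strategy.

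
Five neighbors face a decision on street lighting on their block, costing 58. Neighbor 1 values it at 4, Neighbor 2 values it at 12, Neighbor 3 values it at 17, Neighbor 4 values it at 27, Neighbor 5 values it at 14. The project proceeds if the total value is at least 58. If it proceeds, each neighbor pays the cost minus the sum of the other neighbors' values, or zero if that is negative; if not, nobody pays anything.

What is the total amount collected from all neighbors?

12

Total value 74 ≥ cost 58, so it is built.
Neighbor 1: others sum to 70; max(0, 58 - 70) = 0.
Neighbor 2: others sum to 62; max(0, 58 - 62) = 0.
Neighbor 3: others sum to 57; max(0, 58 - 57) = 1.
Neighbor 4: others sum to 47; max(0, 58 - 47) = 11.
Neighbor 5: others sum to 60; max(0, 58 - 60) = 0.
Total collected = 0 + 0 + 1 + 11 + 0 = 12.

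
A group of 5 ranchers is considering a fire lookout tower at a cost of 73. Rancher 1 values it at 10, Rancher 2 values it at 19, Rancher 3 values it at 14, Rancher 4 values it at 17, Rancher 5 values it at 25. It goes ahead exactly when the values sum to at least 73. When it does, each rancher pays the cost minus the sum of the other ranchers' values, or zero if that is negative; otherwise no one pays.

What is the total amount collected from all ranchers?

27

Total value 85 ≥ cost 73, so it is built.
Rancher 1: others sum to 75; max(0, 73 - 75) = 0.
Rancher 2: others sum to 66; max(0, 73 - 66) = 7.
Rancher 3: others sum to 71; max(0, 73 - 71) = 2.
Rancher 4: others sum to 68; max(0, 73 - 68) = 5.
Rancher 5: others sum to 60; max(0, 73 - 60) = 13.
Total collected = 0 + 7 + 2 + 5 + 13 = 27.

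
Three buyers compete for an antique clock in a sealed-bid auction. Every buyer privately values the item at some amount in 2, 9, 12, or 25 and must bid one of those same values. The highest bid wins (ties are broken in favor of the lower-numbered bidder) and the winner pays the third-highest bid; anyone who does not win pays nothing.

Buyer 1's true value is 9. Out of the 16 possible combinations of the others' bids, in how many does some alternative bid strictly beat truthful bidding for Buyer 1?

Others bid (2, 12): truth gives 0; bid 12 gives 7 > 0. Violating.
Others bid (2, 25): truth gives 0; bid 25 gives 7 > 0. Violating.
Others bid (12, 2): truth gives 0; bid 12 gives 7 > 0. Violating.
Others bid (25, 2): truth gives 0; bid 25 gives 7 > 0. Violating.
Others bid (2, 2): truth gives 7; no alternative beats it.
Others bid (2, 9): truth gives 7; no alternative beats it.
(Checking all 16 profiles: 4 have a profitable deviation, 12 do not.)

4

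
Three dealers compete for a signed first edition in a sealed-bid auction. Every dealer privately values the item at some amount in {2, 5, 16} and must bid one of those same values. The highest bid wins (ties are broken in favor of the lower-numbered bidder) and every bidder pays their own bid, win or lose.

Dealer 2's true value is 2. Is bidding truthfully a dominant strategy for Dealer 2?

Check each profile of the others' bids and compare truth against every alternative bid.
Others bid (2, 16): truth gives -2, best alternative gives -5.
Others bid (5, 2): truth gives -2, best alternative gives -5.
Others bid (5, 5): truth gives -2, best alternative gives -5.
Others bid (5, 16): truth gives -2, best alternative gives -5.
Others bid (16, 2): truth gives -2, best alternative gives -5.
Others bid (16, 5): truth gives -2, best alternative gives -5.
(Remaining 3 profiles checked similarly; truth is weakly best in each.)
In every case the truthful bid is at least as good as any alternative, so it is a dominant strategy.

Yes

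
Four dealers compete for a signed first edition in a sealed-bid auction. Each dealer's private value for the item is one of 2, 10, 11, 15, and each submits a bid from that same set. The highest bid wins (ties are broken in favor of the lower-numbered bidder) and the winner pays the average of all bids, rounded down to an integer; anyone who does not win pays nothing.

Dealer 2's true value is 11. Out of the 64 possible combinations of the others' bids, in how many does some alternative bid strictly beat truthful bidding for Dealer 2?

15

Others bid (2, 2, 15): truth gives 0; bid 15 gives 3 > 0. Violating.
Others bid (2, 10, 15): truth gives 0; bid 15 gives 1 > 0. Violating.
Others bid (2, 11, 15): truth gives 0; bid 15 gives 1 > 0. Violating.
Others bid (2, 15, 2): truth gives 0; bid 15 gives 3 > 0. Violating.
Others bid (2, 2, 2): truth gives 7; no alternative beats it.
Others bid (2, 2, 10): truth gives 5; no alternative beats it.
(Checking all 64 profiles: 15 have a profitable deviation, 49 do not.)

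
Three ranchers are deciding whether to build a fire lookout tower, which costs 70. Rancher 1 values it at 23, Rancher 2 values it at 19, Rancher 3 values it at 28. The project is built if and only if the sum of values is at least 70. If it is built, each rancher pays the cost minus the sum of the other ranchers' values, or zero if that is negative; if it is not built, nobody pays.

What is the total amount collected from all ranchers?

Total value 70 ≥ cost 70, so it is built.
Rancher 1: others sum to 47; max(0, 70 - 47) = 23.
Rancher 2: others sum to 51; max(0, 70 - 51) = 19.
Rancher 3: others sum to 42; max(0, 70 - 42) = 28.
Total collected = 23 + 19 + 28 = 70.

70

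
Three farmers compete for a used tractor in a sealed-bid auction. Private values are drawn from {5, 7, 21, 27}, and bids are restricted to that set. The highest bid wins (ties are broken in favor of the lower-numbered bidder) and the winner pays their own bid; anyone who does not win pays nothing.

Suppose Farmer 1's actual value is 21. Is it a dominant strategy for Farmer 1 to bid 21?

No

Consider the case where Farmer 2 bids 5 and Farmer 3 bids 5.
Truthful bid 21: wins, pays 21, utility 21 - 21 = 0.
Bid 5 instead: wins, pays 5, utility 21 - 5 = 16.
Since 16 > 0, bidding 5 is strictly better here, so truthful bidding is not dominant.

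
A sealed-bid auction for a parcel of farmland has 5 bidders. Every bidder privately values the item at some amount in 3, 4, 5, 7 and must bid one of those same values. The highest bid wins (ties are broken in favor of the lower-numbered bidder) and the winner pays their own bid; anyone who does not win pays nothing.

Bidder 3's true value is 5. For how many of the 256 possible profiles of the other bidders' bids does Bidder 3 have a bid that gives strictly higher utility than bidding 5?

Others bid (3, 3, 3, 3): truth gives 0; bid 4 gives 1 > 0. Violating.
Others bid (3, 3, 3, 4): truth gives 0; bid 4 gives 1 > 0. Violating.
Others bid (3, 3, 4, 3): truth gives 0; bid 4 gives 1 > 0. Violating.
Others bid (3, 3, 4, 4): truth gives 0; bid 4 gives 1 > 0. Violating.
Others bid (3, 3, 3, 5): truth gives 0; no alternative beats it.
Others bid (3, 3, 3, 7): truth gives 0; no alternative beats it.
(Checking all 256 profiles: 4 have a profitable deviation, 252 do not.)

4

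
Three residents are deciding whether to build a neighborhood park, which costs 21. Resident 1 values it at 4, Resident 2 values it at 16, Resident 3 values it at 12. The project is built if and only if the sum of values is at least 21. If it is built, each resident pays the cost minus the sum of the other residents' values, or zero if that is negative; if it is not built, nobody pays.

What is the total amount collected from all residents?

Total value 32 ≥ cost 21, so it is built.
Resident 1: others sum to 28; max(0, 21 - 28) = 0.
Resident 2: others sum to 16; max(0, 21 - 16) = 5.
Resident 3: others sum to 20; max(0, 21 - 20) = 1.
Total collected = 0 + 5 + 1 = 6.

6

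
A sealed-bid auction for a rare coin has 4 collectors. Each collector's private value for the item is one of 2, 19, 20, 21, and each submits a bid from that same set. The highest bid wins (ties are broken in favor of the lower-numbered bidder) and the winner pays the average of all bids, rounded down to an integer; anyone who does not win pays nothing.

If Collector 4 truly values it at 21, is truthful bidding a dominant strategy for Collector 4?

Consider the case where Collector 1 bids 2, Collector 2 bids 2 and Collector 3 bids 19.
Truthful bid 21: wins, pays 11, utility 21 - 11 = 10.
Bid 20 instead: wins, pays 10, utility 21 - 10 = 11.
Since 11 > 10, bidding 20 is strictly better here, so truthful bidding is not dominant.

No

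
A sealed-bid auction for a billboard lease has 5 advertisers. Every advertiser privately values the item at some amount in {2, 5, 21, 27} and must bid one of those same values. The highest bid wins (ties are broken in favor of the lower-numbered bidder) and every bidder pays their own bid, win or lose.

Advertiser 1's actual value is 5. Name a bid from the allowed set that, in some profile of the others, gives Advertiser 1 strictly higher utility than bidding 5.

Suppose Advertiser 2 bids 2, Advertiser 3 bids 2, Advertiser 4 bids 2 and Advertiser 5 bids 2.
Bid 5: wins, pays 5, utility 5 - 5 = 0.
Bid 2: wins, pays 2, utility 5 - 2 = 3.
So bidding 2 beats truth here (3 > 0).

2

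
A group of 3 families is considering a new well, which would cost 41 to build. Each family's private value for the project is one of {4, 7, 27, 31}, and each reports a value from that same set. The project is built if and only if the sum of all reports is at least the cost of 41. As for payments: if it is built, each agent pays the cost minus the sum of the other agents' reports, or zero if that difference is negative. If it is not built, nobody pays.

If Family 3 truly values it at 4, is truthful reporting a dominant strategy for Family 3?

Check each profile of the others' reports and compare truth against every alternative report.
Others report (7, 27): truth gives 0, best alternative gives -3.
Others report (27, 7): truth gives 0, best alternative gives -3.
Others report (4, 31): truth gives 0, best alternative gives -2.
Others report (31, 4): truth gives 0, best alternative gives -2.
Others report (27, 27): truth gives 4, best alternative gives 4.
Others report (27, 31): truth gives 4, best alternative gives 4.
(Remaining 10 profiles checked similarly; truth is weakly best in each.)
In every case the truthful report is at least as good as any alternative, so it is a dominant strategy.

Yes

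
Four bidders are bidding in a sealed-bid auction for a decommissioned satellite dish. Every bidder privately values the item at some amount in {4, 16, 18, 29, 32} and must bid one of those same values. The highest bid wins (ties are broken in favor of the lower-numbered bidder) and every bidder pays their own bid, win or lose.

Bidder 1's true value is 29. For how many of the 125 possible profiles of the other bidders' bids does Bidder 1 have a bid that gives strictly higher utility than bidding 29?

88

Others bid (4, 4, 4): truth gives 0; bid 4 gives 25 > 0. Violating.
Others bid (4, 4, 16): truth gives 0; bid 16 gives 13 > 0. Violating.
Others bid (4, 4, 18): truth gives 0; bid 18 gives 11 > 0. Violating.
Others bid (4, 4, 32): truth gives -29; bid 32 gives -3 > -29. Violating.
Others bid (4, 4, 29): truth gives 0; no alternative beats it.
Others bid (4, 16, 29): truth gives 0; no alternative beats it.
(Checking all 125 profiles: 88 have a profitable deviation, 37 do not.)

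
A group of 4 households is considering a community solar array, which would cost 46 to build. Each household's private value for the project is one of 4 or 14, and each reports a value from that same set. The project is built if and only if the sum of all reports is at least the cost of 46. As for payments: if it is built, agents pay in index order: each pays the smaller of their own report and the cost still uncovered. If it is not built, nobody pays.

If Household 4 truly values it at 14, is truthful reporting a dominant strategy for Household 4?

Yes

Check each profile of the others' reports and compare truth against every alternative report.
Others report (14, 14, 14): truth gives 10, best alternative gives 10.
Others report (4, 4, 4): truth gives 0, best alternative gives 0.
Others report (4, 4, 14): truth gives 0, best alternative gives 0.
Others report (4, 14, 4): truth gives 0, best alternative gives 0.
Others report (4, 14, 14): truth gives 0, best alternative gives 0.
Others report (14, 4, 4): truth gives 0, best alternative gives 0.
(Remaining 2 profiles checked similarly; truth is weakly best in each.)
In every case the truthful report is at least as good as any alternative, so it is a dominant strategy.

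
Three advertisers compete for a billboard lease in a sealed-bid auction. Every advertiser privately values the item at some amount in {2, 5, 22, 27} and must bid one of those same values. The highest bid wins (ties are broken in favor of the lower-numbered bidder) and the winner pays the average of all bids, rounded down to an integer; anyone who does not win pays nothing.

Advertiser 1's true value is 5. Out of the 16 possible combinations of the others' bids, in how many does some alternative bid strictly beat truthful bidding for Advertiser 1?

1

Others bid (2, 2): truth gives 2; bid 2 gives 3 > 2. Violating.
Others bid (2, 5): truth gives 1; no alternative beats it.
Others bid (2, 22): truth gives 0; no alternative beats it.
(Checking all 16 profiles: 1 has a profitable deviation, 15 do not.)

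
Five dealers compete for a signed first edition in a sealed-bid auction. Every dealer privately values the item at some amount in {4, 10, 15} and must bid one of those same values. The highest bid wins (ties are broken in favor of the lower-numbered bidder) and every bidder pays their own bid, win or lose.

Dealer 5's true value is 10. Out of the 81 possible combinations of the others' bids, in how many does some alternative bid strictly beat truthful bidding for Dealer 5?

Others bid (4, 4, 4, 10): truth gives -10; bid 4 gives -4 > -10. Violating.
Others bid (4, 4, 4, 15): truth gives -10; bid 4 gives -4 > -10. Violating.
Others bid (4, 4, 10, 4): truth gives -10; bid 4 gives -4 > -10. Violating.
Others bid (4, 4, 10, 10): truth gives -10; bid 4 gives -4 > -10. Violating.
Others bid (4, 4, 4, 4): truth gives 0; no alternative beats it.
(Checking all 81 profiles: 80 have a profitable deviation, 1 does not.)

80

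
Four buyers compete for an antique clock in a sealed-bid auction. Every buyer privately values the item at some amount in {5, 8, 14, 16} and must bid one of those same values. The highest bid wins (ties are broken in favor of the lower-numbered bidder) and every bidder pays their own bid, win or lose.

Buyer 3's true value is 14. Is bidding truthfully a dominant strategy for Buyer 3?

No

Consider the case where Buyer 1 bids 5, Buyer 2 bids 5 and Buyer 4 bids 5.
Truthful bid 14: wins, pays 14, utility 14 - 14 = 0.
Bid 8 instead: wins, pays 8, utility 14 - 8 = 6.
Since 6 > 0, bidding 8 is strictly better here, so truthful bidding is not dominant.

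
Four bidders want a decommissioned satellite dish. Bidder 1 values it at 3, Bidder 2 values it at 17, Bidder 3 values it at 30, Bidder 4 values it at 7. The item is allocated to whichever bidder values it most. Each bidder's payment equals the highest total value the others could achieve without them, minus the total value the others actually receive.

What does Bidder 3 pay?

17

Bidder 3 has the highest value and receives the item.
Without Bidder 3, the item would go to the next-highest value, 17, so the others could achieve 17.
With Bidder 3 present and winning, the others receive nothing, so their total is 0.
Payment = 17 - 0 = 17.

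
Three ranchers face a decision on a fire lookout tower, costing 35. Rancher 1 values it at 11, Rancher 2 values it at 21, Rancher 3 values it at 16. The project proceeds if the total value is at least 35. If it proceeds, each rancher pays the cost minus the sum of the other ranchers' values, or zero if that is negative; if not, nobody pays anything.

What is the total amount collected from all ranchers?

11

Total value 48 ≥ cost 35, so it is built.
Rancher 1: others sum to 37; max(0, 35 - 37) = 0.
Rancher 2: others sum to 27; max(0, 35 - 27) = 8.
Rancher 3: others sum to 32; max(0, 35 - 32) = 3.
Total collected = 0 + 8 + 3 = 11.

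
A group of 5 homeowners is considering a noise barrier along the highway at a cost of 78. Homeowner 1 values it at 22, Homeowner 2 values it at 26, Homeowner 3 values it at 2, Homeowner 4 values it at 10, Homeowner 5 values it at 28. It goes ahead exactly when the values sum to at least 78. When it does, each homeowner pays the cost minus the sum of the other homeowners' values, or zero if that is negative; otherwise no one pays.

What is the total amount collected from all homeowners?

Total value 88 ≥ cost 78, so it is built.
Homeowner 1: others sum to 66; max(0, 78 - 66) = 12.
Homeowner 2: others sum to 62; max(0, 78 - 62) = 16.
Homeowner 3: others sum to 86; max(0, 78 - 86) = 0.
Homeowner 4: others sum to 78; max(0, 78 - 78) = 0.
Homeowner 5: others sum to 60; max(0, 78 - 60) = 18.
Total collected = 12 + 16 + 0 + 0 + 18 = 46.

46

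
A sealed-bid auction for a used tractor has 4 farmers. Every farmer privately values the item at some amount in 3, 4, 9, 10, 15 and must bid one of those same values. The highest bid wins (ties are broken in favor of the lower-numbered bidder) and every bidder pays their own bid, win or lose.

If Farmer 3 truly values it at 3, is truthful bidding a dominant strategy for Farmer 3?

No

Consider the case where Farmer 1 bids 3, Farmer 2 bids 3 and Farmer 4 bids 3.
Truthful bid 3: loses but pays 3, utility -3.
Bid 4 instead: wins, pays 4, utility 3 - 4 = -1.
Since -1 > -3, bidding 4 is strictly better here, so truthful bidding is not dominant.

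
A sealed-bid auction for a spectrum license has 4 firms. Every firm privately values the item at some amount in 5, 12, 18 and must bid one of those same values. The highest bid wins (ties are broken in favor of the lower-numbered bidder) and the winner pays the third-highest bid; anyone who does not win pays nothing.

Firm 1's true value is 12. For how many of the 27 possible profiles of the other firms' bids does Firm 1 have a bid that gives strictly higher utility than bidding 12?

Others bid (5, 5, 18): truth gives 0; bid 18 gives 7 > 0. Violating.
Others bid (5, 18, 5): truth gives 0; bid 18 gives 7 > 0. Violating.
Others bid (18, 5, 5): truth gives 0; bid 18 gives 7 > 0. Violating.
Others bid (5, 5, 5): truth gives 7; no alternative beats it.
Others bid (5, 5, 12): truth gives 7; no alternative beats it.
(Checking all 27 profiles: 3 have a profitable deviation, 24 do not.)

3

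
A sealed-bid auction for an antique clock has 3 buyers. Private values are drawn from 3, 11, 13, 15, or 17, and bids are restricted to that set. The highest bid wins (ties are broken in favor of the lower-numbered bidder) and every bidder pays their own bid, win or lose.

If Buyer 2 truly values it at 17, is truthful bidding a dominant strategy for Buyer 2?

Consider the case where Buyer 1 bids 3 and Buyer 3 bids 3.
Truthful bid 17: wins, pays 17, utility 17 - 17 = 0.
Bid 11 instead: wins, pays 11, utility 17 - 11 = 6.
Since 6 > 0, bidding 11 is strictly better here, so truthful bidding is not dominant.

No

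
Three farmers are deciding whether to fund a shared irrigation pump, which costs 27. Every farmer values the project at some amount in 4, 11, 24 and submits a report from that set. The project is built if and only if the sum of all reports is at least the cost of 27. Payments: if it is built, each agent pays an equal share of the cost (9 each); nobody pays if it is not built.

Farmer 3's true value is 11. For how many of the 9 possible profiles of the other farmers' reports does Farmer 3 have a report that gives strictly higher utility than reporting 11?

3

Others report (4, 4): truth gives 0; report 24 gives 2 > 0. Violating.
Others report (4, 11): truth gives 0; report 24 gives 2 > 0. Violating.
Others report (11, 4): truth gives 0; report 24 gives 2 > 0. Violating.
Others report (4, 24): truth gives 2; no alternative beats it.
Others report (11, 11): truth gives 2; no alternative beats it.
(Checking all 9 profiles: 3 have a profitable deviation, 6 do not.)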